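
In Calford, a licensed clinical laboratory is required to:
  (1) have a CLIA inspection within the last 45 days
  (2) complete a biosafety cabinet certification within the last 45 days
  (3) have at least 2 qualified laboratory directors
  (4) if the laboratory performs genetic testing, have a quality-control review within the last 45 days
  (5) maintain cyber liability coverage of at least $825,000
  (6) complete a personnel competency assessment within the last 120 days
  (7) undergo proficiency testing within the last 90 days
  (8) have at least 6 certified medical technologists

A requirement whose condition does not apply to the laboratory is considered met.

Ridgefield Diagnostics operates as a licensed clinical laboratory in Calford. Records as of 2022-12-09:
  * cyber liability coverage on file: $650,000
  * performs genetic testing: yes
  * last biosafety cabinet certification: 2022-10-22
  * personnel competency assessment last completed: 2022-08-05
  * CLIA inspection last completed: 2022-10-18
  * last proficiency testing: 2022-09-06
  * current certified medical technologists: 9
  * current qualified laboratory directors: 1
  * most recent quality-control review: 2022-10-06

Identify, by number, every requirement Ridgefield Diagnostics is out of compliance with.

1. CLIA inspection 52 days ago vs limit 45 → not met
2. biosafety cabinet certification 48 days ago vs limit 45 → not met
3. qualified laboratory directors 1 < 2 → not met
4. condition 'performs genetic testing' holds; quality-control review 64 days ago vs limit 45 → not met
5. cyber liability coverage $650,000 < $825,000 → not met
6. personnel competency assessment 126 days ago vs limit 120 → not met
7. proficiency testing 94 days ago vs limit 90 → not met
8. certified medical technologists 9 ≥ 6 → met
Not met: 1, 2, 3, 4, 5, 6, 7

1, 2, 3, 4, 5, 6, 7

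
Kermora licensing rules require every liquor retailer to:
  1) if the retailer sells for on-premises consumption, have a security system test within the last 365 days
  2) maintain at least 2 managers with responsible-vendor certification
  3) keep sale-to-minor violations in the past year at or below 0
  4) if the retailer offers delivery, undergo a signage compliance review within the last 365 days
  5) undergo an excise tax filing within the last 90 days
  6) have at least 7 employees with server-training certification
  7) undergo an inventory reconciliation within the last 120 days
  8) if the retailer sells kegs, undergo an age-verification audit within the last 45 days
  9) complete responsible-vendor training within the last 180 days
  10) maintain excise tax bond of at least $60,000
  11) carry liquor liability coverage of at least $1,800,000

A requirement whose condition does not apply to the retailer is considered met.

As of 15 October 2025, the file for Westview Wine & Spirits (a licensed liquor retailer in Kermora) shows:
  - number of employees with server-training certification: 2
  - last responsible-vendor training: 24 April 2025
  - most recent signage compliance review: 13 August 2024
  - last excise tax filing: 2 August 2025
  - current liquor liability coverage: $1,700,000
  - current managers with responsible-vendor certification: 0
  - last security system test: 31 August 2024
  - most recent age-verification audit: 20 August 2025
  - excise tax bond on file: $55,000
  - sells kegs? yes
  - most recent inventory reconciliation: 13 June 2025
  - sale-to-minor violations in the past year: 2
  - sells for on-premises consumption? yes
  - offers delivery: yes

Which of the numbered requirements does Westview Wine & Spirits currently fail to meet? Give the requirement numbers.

1. condition 'sells for on-premises consumption' holds; security system test 410 days ago vs limit 365 → not met
2. managers with responsible-vendor certification 0 < 2 → not met
3. sale-to-minor violations in the past year 2 > 0 → not met
4. condition 'offers delivery' holds; signage compliance review 428 days ago vs limit 365 → not met
5. excise tax filing 74 days ago vs limit 90 → met
6. employees with server-training certification 2 < 7 → not met
7. inventory reconciliation 124 days ago vs limit 120 → not met
8. condition 'sells kegs' holds; age-verification audit 56 days ago vs limit 45 → not met
9. responsible-vendor training 174 days ago vs limit 180 → met
10. excise tax bond $55,000 < $60,000 → not met
11. liquor liability coverage $1,700,000 < $1,800,000 → not met
Not met: 1, 2, 3, 4, 6, 7, 8, 10, 11

1, 2, 3, 4, 6, 7, 8, 10, 11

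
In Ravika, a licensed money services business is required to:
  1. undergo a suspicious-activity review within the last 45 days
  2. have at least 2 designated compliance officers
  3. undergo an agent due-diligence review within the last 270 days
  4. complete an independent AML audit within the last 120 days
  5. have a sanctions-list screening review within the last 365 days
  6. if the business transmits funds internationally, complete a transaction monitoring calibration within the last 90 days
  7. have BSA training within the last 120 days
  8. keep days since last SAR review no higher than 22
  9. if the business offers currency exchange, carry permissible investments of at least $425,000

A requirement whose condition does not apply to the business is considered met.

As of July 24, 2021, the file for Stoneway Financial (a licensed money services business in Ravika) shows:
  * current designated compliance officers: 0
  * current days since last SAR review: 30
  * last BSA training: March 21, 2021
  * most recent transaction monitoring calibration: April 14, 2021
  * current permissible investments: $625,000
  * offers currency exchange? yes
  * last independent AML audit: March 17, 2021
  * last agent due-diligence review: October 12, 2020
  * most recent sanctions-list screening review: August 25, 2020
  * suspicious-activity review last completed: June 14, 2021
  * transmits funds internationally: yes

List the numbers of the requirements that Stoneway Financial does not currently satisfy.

1. suspicious-activity review 40 days ago vs limit 45 → met
2. designated compliance officers 0 < 2 → not met
3. agent due-diligence review 285 days ago vs limit 270 → not met
4. independent AML audit 129 days ago vs limit 120 → not met
5. sanctions-list screening review 333 days ago vs limit 365 → met
6. condition 'transmits funds internationally' holds; transaction monitoring calibration 101 days ago vs limit 90 → not met
7. BSA training 125 days ago vs limit 120 → not met
8. days since last SAR review 30 > 22 → not met
9. condition 'offers currency exchange' holds; permissible investments $625,000 ≥ $425,000 → met
Not met: 2, 3, 4, 6, 7, 8

2, 3, 4, 6, 7, 8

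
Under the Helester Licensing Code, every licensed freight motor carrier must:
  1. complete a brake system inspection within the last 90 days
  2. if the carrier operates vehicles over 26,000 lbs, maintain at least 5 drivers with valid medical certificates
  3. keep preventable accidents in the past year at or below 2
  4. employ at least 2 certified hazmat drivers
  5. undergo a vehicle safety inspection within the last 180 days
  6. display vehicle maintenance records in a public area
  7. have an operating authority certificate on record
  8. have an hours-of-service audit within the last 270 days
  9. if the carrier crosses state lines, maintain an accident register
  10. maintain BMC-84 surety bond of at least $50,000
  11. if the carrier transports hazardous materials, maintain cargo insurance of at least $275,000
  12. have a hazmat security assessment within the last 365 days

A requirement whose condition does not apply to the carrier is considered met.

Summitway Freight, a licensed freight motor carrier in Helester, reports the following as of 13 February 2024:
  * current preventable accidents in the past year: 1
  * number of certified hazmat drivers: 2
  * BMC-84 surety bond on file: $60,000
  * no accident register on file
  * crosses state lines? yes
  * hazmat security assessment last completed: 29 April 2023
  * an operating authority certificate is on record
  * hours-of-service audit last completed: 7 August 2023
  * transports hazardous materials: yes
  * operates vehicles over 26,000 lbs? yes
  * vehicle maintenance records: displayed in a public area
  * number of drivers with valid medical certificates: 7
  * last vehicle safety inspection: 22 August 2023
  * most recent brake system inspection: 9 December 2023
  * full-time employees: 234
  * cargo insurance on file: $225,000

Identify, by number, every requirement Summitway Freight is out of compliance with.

9, 11

1. brake system inspection 66 days ago vs limit 90 → met
2. condition 'operates vehicles over 26,000 lbs' holds; drivers with valid medical certificates 7 ≥ 5 → met
3. preventable accidents in the past year 1 ≤ 2 → met
4. certified hazmat drivers 2 ≥ 2 → met
5. vehicle safety inspection 175 days ago vs limit 180 → met
6. vehicle maintenance records present → met
7. operating authority certificate present → met
8. hours-of-service audit 190 days ago vs limit 270 → met
9. condition 'crosses state lines' holds; accident register absent → not met
10. BMC-84 surety bond $60,000 ≥ $50,000 → met
11. condition 'transports hazardous materials' holds; cargo insurance $225,000 < $275,000 → not met
12. hazmat security assessment 290 days ago vs limit 365 → met
Not met: 9, 11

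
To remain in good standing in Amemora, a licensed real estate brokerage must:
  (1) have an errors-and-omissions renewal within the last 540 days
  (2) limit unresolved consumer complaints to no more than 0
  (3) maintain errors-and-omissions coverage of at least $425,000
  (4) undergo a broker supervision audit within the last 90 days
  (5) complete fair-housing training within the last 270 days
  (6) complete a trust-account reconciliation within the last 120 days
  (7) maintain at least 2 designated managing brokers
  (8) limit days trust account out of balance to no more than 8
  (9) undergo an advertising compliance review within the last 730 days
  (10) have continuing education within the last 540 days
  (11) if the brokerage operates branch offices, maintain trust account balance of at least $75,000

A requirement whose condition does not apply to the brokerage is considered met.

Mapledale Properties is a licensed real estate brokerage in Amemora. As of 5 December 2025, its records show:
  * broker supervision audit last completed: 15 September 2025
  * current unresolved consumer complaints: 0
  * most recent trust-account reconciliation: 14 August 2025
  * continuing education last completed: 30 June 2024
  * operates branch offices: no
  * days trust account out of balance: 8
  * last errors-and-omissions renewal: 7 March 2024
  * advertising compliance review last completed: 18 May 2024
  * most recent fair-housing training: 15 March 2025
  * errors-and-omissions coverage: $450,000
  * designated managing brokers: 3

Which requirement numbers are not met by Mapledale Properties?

1. errors-and-omissions renewal 638 days ago vs limit 540 → not met
2. unresolved consumer complaints 0 ≤ 0 → met
3. errors-and-omissions coverage $450,000 ≥ $425,000 → met
4. broker supervision audit 81 days ago vs limit 90 → met
5. fair-housing training 265 days ago vs limit 270 → met
6. trust-account reconciliation 113 days ago vs limit 120 → met
7. designated managing brokers 3 ≥ 2 → met
8. days trust account out of balance 8 ≤ 8 → met
9. advertising compliance review 566 days ago vs limit 730 → met
10. continuing education 523 days ago vs limit 540 → met
11. condition 'operates branch offices' does not hold → requirement n/a → met
Not met: 1

1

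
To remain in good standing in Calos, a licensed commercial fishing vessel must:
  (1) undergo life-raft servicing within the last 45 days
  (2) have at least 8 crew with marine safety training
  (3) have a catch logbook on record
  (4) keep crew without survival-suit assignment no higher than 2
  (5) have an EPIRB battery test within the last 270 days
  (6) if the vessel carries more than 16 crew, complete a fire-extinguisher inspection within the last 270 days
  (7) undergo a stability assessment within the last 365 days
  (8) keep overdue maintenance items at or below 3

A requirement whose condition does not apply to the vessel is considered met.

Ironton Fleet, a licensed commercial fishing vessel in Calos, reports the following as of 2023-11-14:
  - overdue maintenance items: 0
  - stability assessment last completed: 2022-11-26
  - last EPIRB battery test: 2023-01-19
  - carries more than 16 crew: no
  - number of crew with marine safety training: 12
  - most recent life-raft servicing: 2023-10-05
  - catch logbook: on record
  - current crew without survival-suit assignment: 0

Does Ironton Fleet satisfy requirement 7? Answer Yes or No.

7. stability assessment 353 days ago vs limit 365 → met

Yes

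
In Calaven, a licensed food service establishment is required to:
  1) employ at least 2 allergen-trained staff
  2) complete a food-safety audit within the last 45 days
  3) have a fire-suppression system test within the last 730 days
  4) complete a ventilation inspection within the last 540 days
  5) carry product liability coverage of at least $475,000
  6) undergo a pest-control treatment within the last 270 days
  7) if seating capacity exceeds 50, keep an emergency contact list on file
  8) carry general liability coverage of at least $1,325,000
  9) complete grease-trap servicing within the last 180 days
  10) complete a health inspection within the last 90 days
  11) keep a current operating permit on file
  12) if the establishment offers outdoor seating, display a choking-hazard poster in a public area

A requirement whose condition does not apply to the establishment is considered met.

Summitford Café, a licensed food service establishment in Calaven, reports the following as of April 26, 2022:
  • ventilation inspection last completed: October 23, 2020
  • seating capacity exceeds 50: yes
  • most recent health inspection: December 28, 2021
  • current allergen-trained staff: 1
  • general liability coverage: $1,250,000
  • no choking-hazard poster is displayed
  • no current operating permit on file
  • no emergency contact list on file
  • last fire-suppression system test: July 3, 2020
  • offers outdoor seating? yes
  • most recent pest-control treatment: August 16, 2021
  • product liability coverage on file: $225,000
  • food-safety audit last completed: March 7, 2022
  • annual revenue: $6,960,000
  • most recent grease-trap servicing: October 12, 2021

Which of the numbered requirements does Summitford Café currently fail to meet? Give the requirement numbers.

1, 2, 4, 5, 7, 8, 9, 10, 11, 12

1. allergen-trained staff 1 < 2 → not met
2. food-safety audit 50 days ago vs limit 45 → not met
3. fire-suppression system test 662 days ago vs limit 730 → met
4. ventilation inspection 550 days ago vs limit 540 → not met
5. product liability coverage $225,000 < $475,000 → not met
6. pest-control treatment 253 days ago vs limit 270 → met
7. condition 'seating capacity exceeds 50' holds; emergency contact list absent → not met
8. general liability coverage $1,250,000 < $1,325,000 → not met
9. grease-trap servicing 196 days ago vs limit 180 → not met
10. health inspection 119 days ago vs limit 90 → not met
11. current operating permit absent → not met
12. condition 'offers outdoor seating' holds; choking-hazard poster absent → not met
Not met: 1, 2, 4, 5, 7, 8, 9, 10, 11, 12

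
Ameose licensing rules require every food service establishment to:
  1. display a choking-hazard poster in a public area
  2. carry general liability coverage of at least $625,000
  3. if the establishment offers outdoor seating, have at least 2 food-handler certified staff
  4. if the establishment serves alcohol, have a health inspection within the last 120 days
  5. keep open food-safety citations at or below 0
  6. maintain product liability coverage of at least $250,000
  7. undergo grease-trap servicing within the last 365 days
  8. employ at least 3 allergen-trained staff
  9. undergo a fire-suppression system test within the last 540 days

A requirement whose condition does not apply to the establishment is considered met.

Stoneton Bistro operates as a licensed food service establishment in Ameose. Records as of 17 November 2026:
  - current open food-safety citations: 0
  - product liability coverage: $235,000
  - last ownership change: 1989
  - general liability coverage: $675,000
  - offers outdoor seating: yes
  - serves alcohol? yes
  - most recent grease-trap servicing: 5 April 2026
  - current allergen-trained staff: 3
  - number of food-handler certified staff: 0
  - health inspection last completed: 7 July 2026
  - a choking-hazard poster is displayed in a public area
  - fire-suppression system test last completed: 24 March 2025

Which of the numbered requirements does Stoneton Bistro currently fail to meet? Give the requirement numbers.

1. choking-hazard poster present → met
2. general liability coverage $675,000 ≥ $625,000 → met
3. condition 'offers outdoor seating' holds; food-handler certified staff 0 < 2 → not met
4. condition 'serves alcohol' holds; health inspection 133 days ago vs limit 120 → not met
5. open food-safety citations 0 ≤ 0 → met
6. product liability coverage $235,000 < $250,000 → not met
7. grease-trap servicing 226 days ago vs limit 365 → met
8. allergen-trained staff 3 ≥ 3 → met
9. fire-suppression system test 603 days ago vs limit 540 → not met
Not met: 3, 4, 6, 9

3, 4, 6, 9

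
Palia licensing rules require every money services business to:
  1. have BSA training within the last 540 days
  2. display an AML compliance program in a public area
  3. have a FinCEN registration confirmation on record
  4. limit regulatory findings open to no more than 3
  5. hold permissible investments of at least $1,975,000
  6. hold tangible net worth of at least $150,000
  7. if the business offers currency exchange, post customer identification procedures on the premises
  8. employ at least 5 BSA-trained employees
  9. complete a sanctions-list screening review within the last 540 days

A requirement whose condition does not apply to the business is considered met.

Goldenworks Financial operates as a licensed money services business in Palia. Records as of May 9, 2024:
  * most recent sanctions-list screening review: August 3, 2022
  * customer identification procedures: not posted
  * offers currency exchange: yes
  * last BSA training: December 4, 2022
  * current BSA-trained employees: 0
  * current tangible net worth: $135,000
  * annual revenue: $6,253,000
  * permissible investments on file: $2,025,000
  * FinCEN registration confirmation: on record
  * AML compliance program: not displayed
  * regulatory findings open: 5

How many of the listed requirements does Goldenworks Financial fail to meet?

6

1. BSA training 522 days ago vs limit 540 → met
2. AML compliance program absent → not met
3. FinCEN registration confirmation present → met
4. regulatory findings open 5 > 3 → not met
5. permissible investments $2,025,000 ≥ $1,975,000 → met
6. tangible net worth $135,000 < $150,000 → not met
7. condition 'offers currency exchange' holds; customer identification procedures absent → not met
8. BSA-trained employees 0 < 5 → not met
9. sanctions-list screening review 645 days ago vs limit 540 → not met
Not met: 6 of 9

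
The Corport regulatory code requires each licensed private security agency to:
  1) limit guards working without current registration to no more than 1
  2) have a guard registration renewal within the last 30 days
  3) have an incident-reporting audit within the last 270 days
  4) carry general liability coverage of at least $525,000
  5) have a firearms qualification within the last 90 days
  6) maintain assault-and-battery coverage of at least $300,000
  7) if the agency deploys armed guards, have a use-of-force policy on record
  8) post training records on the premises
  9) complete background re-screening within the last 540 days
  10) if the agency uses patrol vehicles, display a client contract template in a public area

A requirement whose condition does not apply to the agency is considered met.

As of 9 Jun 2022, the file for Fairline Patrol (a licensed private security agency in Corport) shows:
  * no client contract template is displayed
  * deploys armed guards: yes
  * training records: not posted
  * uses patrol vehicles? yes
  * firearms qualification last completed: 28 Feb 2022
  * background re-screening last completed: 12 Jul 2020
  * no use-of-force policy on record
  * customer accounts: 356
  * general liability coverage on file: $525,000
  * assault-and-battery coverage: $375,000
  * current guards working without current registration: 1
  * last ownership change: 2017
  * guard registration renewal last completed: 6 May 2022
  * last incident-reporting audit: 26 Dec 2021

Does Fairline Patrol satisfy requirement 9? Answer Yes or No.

No

9. background re-screening 697 days ago vs limit 540 → not met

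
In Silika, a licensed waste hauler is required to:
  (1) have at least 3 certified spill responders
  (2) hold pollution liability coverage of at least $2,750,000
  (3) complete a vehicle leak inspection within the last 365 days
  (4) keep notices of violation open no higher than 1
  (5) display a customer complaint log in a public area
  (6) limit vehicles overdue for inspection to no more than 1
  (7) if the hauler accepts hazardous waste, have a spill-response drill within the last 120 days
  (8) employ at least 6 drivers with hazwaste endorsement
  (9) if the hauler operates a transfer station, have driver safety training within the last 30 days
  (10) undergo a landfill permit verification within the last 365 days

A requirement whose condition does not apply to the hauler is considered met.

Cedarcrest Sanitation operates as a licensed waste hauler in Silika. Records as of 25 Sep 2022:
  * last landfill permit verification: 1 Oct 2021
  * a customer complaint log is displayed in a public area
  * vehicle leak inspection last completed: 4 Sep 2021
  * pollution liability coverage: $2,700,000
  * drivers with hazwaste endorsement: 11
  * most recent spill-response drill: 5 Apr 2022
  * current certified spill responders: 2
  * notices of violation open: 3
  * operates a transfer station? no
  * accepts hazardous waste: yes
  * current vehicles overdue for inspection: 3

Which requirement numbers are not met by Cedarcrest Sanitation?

1. certified spill responders 2 < 3 → not met
2. pollution liability coverage $2,700,000 < $2,750,000 → not met
3. vehicle leak inspection 386 days ago vs limit 365 → not met
4. notices of violation open 3 > 1 → not met
5. customer complaint log present → met
6. vehicles overdue for inspection 3 > 1 → not met
7. condition 'accepts hazardous waste' holds; spill-response drill 173 days ago vs limit 120 → not met
8. drivers with hazwaste endorsement 11 ≥ 6 → met
9. condition 'operates a transfer station' does not hold → requirement n/a → met
10. landfill permit verification 359 days ago vs limit 365 → met
Not met: 1, 2, 3, 4, 6, 7

1, 2, 3, 4, 6, 7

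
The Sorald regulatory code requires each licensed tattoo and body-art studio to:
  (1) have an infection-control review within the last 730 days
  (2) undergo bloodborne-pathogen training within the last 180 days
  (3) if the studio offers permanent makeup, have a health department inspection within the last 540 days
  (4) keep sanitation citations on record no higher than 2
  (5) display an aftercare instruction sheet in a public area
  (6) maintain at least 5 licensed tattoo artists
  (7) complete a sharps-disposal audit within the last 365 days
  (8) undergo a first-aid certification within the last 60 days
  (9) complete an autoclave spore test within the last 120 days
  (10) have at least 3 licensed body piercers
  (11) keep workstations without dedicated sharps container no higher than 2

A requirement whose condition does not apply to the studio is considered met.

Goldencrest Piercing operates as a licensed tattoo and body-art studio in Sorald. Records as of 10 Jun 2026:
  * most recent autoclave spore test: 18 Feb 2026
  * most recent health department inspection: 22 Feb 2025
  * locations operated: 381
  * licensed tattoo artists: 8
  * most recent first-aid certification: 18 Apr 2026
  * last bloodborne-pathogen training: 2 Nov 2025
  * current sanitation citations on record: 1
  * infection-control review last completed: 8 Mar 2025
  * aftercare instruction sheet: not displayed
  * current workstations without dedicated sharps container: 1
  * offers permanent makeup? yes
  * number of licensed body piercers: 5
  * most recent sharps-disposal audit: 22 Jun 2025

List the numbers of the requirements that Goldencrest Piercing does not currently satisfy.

1. infection-control review 459 days ago vs limit 730 → met
2. bloodborne-pathogen training 220 days ago vs limit 180 → not met
3. condition 'offers permanent makeup' holds; health department inspection 473 days ago vs limit 540 → met
4. sanitation citations on record 1 ≤ 2 → met
5. aftercare instruction sheet absent → not met
6. licensed tattoo artists 8 ≥ 5 → met
7. sharps-disposal audit 353 days ago vs limit 365 → met
8. first-aid certification 53 days ago vs limit 60 → met
9. autoclave spore test 112 days ago vs limit 120 → met
10. licensed body piercers 5 ≥ 3 → met
11. workstations without dedicated sharps container 1 ≤ 2 → met
Not met: 2, 5

2, 5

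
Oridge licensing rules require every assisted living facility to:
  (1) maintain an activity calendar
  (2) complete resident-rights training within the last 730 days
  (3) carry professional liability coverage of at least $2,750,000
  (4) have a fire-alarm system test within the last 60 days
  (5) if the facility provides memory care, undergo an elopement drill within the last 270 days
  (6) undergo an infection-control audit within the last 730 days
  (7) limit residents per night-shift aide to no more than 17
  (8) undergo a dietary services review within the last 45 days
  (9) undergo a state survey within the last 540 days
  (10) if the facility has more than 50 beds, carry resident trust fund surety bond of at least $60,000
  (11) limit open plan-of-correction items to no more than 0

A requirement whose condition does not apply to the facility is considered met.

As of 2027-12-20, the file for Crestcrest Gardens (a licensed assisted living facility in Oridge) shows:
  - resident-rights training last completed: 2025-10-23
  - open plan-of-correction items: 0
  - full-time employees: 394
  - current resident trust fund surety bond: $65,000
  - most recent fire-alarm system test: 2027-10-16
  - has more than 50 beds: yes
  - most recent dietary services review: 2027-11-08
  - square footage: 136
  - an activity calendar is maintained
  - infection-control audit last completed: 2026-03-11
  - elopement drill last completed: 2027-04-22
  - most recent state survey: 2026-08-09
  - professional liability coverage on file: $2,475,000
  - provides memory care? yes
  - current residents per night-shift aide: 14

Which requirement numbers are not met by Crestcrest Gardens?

1. activity calendar present → met
2. resident-rights training 788 days ago vs limit 730 → not met
3. professional liability coverage $2,475,000 < $2,750,000 → not met
4. fire-alarm system test 65 days ago vs limit 60 → not met
5. condition 'provides memory care' holds; elopement drill 242 days ago vs limit 270 → met
6. infection-control audit 649 days ago vs limit 730 → met
7. residents per night-shift aide 14 ≤ 17 → met
8. dietary services review 42 days ago vs limit 45 → met
9. state survey 498 days ago vs limit 540 → met
10. condition 'has more than 50 beds' holds; resident trust fund surety bond $65,000 ≥ $60,000 → met
11. open plan-of-correction items 0 ≤ 0 → met
Not met: 2, 3, 4

2, 3, 4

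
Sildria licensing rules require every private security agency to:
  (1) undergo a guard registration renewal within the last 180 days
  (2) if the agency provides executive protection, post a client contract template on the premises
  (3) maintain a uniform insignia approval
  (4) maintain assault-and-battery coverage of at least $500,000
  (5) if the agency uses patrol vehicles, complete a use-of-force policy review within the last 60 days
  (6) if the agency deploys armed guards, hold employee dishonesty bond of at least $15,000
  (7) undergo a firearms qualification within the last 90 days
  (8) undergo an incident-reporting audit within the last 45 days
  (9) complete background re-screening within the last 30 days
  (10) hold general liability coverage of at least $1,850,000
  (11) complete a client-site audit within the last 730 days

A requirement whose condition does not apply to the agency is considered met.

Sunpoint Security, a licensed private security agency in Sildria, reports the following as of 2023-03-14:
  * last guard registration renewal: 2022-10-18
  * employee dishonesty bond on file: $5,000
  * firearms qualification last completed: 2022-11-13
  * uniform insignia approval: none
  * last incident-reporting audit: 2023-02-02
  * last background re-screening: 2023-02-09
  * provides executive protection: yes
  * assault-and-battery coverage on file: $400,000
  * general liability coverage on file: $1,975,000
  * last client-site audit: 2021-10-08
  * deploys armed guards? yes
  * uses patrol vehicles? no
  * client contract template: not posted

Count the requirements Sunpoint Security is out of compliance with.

1. guard registration renewal 147 days ago vs limit 180 → met
2. condition 'provides executive protection' holds; client contract template absent → not met
3. uniform insignia approval absent → not met
4. assault-and-battery coverage $400,000 < $500,000 → not met
5. condition 'uses patrol vehicles' does not hold → requirement n/a → met
6. condition 'deploys armed guards' holds; employee dishonesty bond $5,000 < $15,000 → not met
7. firearms qualification 121 days ago vs limit 90 → not met
8. incident-reporting audit 40 days ago vs limit 45 → met
9. background re-screening 33 days ago vs limit 30 → not met
10. general liability coverage $1,975,000 ≥ $1,850,000 → met
11. client-site audit 522 days ago vs limit 730 → met
Not met: 6 of 11

6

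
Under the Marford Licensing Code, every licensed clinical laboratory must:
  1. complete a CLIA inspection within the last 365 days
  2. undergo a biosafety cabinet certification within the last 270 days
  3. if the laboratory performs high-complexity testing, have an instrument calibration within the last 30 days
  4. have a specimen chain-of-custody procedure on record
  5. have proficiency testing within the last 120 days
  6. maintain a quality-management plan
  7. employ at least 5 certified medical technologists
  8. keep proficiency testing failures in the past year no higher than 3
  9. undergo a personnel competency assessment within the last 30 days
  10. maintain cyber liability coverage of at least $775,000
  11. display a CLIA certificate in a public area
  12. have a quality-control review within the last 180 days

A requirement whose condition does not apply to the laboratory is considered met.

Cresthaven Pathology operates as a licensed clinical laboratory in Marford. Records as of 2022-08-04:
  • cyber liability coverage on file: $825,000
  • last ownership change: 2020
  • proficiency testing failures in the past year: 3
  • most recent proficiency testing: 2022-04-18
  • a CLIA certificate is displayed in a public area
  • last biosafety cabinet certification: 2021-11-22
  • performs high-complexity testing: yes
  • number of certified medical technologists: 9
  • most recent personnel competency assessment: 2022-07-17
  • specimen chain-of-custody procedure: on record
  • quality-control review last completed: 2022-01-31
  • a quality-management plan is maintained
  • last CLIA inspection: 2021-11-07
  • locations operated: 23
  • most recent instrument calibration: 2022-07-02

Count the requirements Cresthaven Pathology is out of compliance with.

2

1. CLIA inspection 270 days ago vs limit 365 → met
2. biosafety cabinet certification 255 days ago vs limit 270 → met
3. condition 'performs high-complexity testing' holds; instrument calibration 33 days ago vs limit 30 → not met
4. specimen chain-of-custody procedure present → met
5. proficiency testing 108 days ago vs limit 120 → met
6. quality-management plan present → met
7. certified medical technologists 9 ≥ 5 → met
8. proficiency testing failures in the past year 3 ≤ 3 → met
9. personnel competency assessment 18 days ago vs limit 30 → met
10. cyber liability coverage $825,000 ≥ $775,000 → met
11. CLIA certificate present → met
12. quality-control review 185 days ago vs limit 180 → not met
Not met: 2 of 12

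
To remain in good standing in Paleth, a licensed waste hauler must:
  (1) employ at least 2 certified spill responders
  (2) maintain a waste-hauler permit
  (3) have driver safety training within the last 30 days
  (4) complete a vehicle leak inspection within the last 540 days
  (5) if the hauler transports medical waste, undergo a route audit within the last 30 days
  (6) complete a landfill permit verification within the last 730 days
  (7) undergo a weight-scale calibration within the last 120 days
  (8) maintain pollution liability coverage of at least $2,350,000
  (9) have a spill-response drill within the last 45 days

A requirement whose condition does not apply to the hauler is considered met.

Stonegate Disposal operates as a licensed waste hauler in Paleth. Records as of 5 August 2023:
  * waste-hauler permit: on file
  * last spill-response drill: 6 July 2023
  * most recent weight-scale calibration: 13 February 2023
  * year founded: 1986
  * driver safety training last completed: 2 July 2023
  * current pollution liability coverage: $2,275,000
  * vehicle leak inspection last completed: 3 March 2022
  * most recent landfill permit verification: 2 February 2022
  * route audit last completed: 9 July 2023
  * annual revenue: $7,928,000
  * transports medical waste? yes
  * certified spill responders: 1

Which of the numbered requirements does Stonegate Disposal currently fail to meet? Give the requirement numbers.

1. certified spill responders 1 < 2 → not met
2. waste-hauler permit present → met
3. driver safety training 34 days ago vs limit 30 → not met
4. vehicle leak inspection 520 days ago vs limit 540 → met
5. condition 'transports medical waste' holds; route audit 27 days ago vs limit 30 → met
6. landfill permit verification 549 days ago vs limit 730 → met
7. weight-scale calibration 173 days ago vs limit 120 → not met
8. pollution liability coverage $2,275,000 < $2,350,000 → not met
9. spill-response drill 30 days ago vs limit 45 → met
Not met: 1, 3, 7, 8

1, 3, 7, 8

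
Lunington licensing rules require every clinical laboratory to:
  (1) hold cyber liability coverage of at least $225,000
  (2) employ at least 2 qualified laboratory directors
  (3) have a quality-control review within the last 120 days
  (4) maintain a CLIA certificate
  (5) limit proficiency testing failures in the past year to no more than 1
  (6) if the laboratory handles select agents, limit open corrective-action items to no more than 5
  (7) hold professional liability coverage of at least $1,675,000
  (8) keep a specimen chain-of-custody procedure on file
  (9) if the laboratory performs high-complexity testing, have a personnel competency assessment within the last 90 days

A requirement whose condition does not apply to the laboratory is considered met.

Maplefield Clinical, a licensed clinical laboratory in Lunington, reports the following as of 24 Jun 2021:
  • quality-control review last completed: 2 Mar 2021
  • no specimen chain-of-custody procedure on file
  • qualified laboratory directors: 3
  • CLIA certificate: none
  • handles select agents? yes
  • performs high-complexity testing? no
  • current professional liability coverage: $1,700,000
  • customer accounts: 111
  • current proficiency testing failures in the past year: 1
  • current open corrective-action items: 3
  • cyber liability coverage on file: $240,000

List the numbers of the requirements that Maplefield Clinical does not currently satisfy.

1. cyber liability coverage $240,000 ≥ $225,000 → met
2. qualified laboratory directors 3 ≥ 2 → met
3. quality-control review 114 days ago vs limit 120 → met
4. CLIA certificate absent → not met
5. proficiency testing failures in the past year 1 ≤ 1 → met
6. condition 'handles select agents' holds; open corrective-action items 3 ≤ 5 → met
7. professional liability coverage $1,700,000 ≥ $1,675,000 → met
8. specimen chain-of-custody procedure absent → not met
9. condition 'performs high-complexity testing' does not hold → requirement n/a → met
Not met: 4, 8

4, 8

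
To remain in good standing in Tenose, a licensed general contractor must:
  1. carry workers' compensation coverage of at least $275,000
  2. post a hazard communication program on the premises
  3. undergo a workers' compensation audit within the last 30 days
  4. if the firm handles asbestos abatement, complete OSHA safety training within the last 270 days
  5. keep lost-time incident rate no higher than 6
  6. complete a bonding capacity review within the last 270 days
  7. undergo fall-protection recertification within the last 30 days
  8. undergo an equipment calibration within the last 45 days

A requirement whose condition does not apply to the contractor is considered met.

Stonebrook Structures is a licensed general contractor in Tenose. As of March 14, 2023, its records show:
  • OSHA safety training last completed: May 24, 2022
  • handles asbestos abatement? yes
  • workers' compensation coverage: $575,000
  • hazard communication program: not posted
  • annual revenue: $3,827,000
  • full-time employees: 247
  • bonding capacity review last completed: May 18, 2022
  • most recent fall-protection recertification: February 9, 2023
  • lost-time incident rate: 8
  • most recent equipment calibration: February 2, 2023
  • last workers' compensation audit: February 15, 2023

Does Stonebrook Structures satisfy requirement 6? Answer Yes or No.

6. bonding capacity review 300 days ago vs limit 270 → not met

No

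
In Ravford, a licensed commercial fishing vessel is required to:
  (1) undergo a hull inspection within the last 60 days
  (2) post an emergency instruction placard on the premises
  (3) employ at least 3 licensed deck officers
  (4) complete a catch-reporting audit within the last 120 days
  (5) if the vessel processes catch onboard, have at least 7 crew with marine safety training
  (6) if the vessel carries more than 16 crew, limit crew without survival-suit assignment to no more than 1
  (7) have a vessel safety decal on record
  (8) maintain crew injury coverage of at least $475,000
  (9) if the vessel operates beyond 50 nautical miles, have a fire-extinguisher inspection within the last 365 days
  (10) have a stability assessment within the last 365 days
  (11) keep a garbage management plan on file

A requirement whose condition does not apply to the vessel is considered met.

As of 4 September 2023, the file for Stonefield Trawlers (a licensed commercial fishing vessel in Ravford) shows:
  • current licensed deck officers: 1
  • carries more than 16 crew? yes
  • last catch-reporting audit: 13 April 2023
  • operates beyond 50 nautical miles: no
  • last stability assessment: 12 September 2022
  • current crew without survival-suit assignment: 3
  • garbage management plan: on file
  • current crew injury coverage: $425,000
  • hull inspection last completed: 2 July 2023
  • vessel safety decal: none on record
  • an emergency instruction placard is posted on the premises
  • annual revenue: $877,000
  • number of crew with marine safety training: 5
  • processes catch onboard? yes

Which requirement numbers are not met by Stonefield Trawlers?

1, 3, 4, 5, 6, 7, 8

1. hull inspection 64 days ago vs limit 60 → not met
2. emergency instruction placard present → met
3. licensed deck officers 1 < 3 → not met
4. catch-reporting audit 144 days ago vs limit 120 → not met
5. condition 'processes catch onboard' holds; crew with marine safety training 5 < 7 → not met
6. condition 'carries more than 16 crew' holds; crew without survival-suit assignment 3 > 1 → not met
7. vessel safety decal absent → not met
8. crew injury coverage $425,000 < $475,000 → not met
9. condition 'operates beyond 50 nautical miles' does not hold → requirement n/a → met
10. stability assessment 357 days ago vs limit 365 → met
11. garbage management plan present → met
Not met: 1, 3, 4, 5, 6, 7, 8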